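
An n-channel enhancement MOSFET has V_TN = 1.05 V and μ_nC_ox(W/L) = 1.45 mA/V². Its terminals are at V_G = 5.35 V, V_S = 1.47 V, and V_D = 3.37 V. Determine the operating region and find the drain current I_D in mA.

Triode; I_D = 5.18 mA

V_GS = V_G − V_S = 5.35 − 1.47 = 3.88 V; V_DS = V_D − V_S = 3.37 − 1.47 = 1.9 V.
V_ov = V_GS − V_TN = 3.88 − 1.05 = 2.83 V.
Since V_DS = 1.9 V < V_ov = 2.83 V, the device is in the triode region.
I_D = k_n [V_ov · V_DS − ½ V_DS²] = 1.45 × [2.83 × 1.9 − 0.5 × 1.9²] = 5.18 mA.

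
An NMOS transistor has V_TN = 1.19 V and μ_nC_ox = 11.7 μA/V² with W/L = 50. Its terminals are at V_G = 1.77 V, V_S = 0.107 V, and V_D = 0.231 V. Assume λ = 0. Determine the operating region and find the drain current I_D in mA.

Triode; I_D = 0.0298 mA

V_GS = V_G − V_S = 1.77 − 0.107 = 1.66 V; V_DS = V_D − V_S = 0.231 − 0.107 = 0.124 V.
k_n = μ_nC_ox · (W/L) = 0.585 mA/V².
V_ov = V_GS − V_TN = 1.66 − 1.19 = 0.473 V.
Since V_DS = 0.124 V < V_ov = 0.473 V, the device is in the triode region.
I_D = k_n [V_ov · V_DS − ½ V_DS²] = 0.585 × [0.473 × 0.124 − 0.5 × 0.124²] = 0.0298 mA.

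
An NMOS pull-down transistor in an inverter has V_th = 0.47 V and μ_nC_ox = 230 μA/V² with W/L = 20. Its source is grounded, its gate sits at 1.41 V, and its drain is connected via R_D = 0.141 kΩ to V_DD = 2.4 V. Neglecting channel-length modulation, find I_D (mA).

V_GS = V_G = 1.41 V, so V_ov = 1.41 − 0.47 = 0.94 V.
k_n = μ_nC_ox · (W/L) = 4.6 mA/V².
Assume saturation: I_D = ½ k_n V_ov² = 0.5 × 4.6 × 0.94² = 2.03 mA, giving V_DS = V_DD − I_D R_D = 2.4 − 2.03 × 0.141 = 2.11 V.
V_DS = 2.11 V ≥ V_ov = 0.94 V, confirming saturation.

I_D = 2.03 mA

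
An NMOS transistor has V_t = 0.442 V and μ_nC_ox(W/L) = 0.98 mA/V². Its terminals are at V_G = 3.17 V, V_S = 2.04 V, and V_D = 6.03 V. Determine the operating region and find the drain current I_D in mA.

Saturation; I_D = 0.232 mA

V_GS = V_G − V_S = 3.17 − 2.04 = 1.13 V; V_DS = V_D − V_S = 6.03 − 2.04 = 3.99 V.
V_ov = V_GS − V_t = 1.13 − 0.442 = 0.688 V.
Since V_DS = 3.99 V ≥ V_ov = 0.688 V, the device is in saturation.
I_D = ½ k_n V_ov² = 0.5 × 0.98 × 0.688² = 0.232 mA.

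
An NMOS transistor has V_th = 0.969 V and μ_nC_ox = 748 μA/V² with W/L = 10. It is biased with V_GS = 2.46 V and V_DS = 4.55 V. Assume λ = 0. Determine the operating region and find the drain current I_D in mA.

k_n = μ_nC_ox · (W/L) = 7.48 mA/V².
V_ov = V_GS − V_th = 2.46 − 0.969 = 1.49 V.
Since V_DS = 4.55 V ≥ V_ov = 1.49 V, the device is in saturation.
I_D = ½ k_n V_ov² = 0.5 × 7.48 × 1.49² = 8.31 mA.

Saturation; I_D = 8.31 mA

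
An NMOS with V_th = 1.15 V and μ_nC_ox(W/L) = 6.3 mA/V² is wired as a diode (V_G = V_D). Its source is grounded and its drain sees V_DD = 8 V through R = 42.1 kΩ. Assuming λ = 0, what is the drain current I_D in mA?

With gate tied to drain, V_GS = V_DS ≥ V_GS − V_th, so the device is in saturation.
KCL at the drain: ½ k_n (V_GS − V_th)² = (V_DD − V_GS)/R.
Let x = V_GS − 1.15. Then 133 x² + x − 6.85 = 0, giving x = 0.224 V (positive root), so V_GS = 1.37 V.
I_D = (V_DD − V_GS)/R = (8 − 1.37) / 42.1 = 0.157 mA.

I_D = 0.157 mA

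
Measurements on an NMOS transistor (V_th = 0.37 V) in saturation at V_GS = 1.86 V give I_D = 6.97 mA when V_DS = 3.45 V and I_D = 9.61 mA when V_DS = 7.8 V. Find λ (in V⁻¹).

With V_GS fixed, I_D ∝ (1 + λ V_DS) in saturation, so I_D2/I_D1 = (1 + λ V_DS2)/(1 + λ V_DS1).
9.61/6.97 = 1.379 = (1 + 7.8 λ)/(1 + 3.45 λ).
Solving: λ (I_D1 V_DS2 − I_D2 V_DS1) = I_D2 − I_D1, so λ = (9.61 − 6.97) / (6.97 × 7.8 − 9.61 × 3.45) = 2.64 / 21.2 = 0.124 V⁻¹.

λ = 0.124 V⁻¹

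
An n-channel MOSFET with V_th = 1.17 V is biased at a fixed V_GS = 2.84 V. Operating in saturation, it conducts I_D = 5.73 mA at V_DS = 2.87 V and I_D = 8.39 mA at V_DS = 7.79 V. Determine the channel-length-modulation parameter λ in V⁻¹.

With V_GS fixed, I_D ∝ (1 + λ V_DS) in saturation, so I_D2/I_D1 = (1 + λ V_DS2)/(1 + λ V_DS1).
8.39/5.73 = 1.464 = (1 + 7.79 λ)/(1 + 2.87 λ).
Solving: λ (I_D1 V_DS2 − I_D2 V_DS1) = I_D2 − I_D1, so λ = (8.39 − 5.73) / (5.73 × 7.79 − 8.39 × 2.87) = 2.66 / 20.6 = 0.129 V⁻¹.

λ = 0.129 V⁻¹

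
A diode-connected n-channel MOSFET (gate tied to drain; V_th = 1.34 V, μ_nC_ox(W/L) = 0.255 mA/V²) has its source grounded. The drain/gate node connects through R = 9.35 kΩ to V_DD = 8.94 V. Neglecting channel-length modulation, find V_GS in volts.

V_GS = 3.48 V

With gate tied to drain, V_GS = V_DS ≥ V_GS − V_th, so the device is in saturation.
KCL at the drain: ½ k_n (V_GS − V_th)² = (V_DD − V_GS)/R.
Let x = V_GS − 1.34. Then 1.19 x² + x − 7.6 = 0, giving x = 2.14 V (positive root), so V_GS = 3.48 V.
I_D = (V_DD − V_GS)/R = (8.94 − 3.48) / 9.35 = 0.584 mA.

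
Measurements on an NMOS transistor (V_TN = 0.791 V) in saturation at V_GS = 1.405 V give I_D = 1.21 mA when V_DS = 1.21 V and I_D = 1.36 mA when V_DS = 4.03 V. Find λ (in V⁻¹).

λ = 0.0464 V⁻¹

With V_GS fixed, I_D ∝ (1 + λ V_DS) in saturation, so I_D2/I_D1 = (1 + λ V_DS2)/(1 + λ V_DS1).
1.36/1.21 = 1.124 = (1 + 4.03 λ)/(1 + 1.21 λ).
Solving: λ (I_D1 V_DS2 − I_D2 V_DS1) = I_D2 − I_D1, so λ = (1.36 − 1.21) / (1.21 × 4.03 − 1.36 × 1.21) = 0.15 / 3.23 = 0.0464 V⁻¹.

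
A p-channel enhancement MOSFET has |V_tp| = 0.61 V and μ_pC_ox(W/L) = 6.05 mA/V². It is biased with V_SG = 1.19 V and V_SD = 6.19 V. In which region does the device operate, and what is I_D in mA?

Saturation; I_D = 1.02 mA

V_ov = V_SG − |V_tp| = 1.19 − 0.61 = 0.58 V.
Since V_SD = 6.19 V ≥ V_ov = 0.58 V, the device is in saturation.
I_D = ½ k_p V_ov² = 0.5 × 6.05 × 0.58² = 1.02 mA.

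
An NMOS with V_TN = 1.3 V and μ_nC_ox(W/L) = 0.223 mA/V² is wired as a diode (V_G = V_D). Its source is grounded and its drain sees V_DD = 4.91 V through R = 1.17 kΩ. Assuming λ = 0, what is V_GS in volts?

With gate tied to drain, V_GS = V_DS ≥ V_GS − V_TN, so the device is in saturation.
KCL at the drain: ½ k_n (V_GS − V_TN)² = (V_DD − V_GS)/R.
Let x = V_GS − 1.3. Then 0.13 x² + x − 3.61 = 0, giving x = 2.68 V (positive root), so V_GS = 3.98 V.
I_D = (V_DD − V_GS)/R = (4.91 − 3.98) / 1.17 = 0.798 mA.

V_GS = 3.98 V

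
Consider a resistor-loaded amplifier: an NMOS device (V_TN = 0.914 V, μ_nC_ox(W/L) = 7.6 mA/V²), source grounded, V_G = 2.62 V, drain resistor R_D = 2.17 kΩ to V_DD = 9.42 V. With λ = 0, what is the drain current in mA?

V_GS = V_G = 2.62 V, so V_ov = 2.62 − 0.914 = 1.71 V.
Assume saturation: I_D = ½ k_n V_ov² = 0.5 × 7.6 × 1.71² = 11.1 mA, giving V_DS = V_DD − I_D R_D = 9.42 − 11.1 × 2.17 = -14.6 V.
But -14.6 V < V_ov = 1.71 V, so the device is actually in triode.
In triode I_D = k_n[V_ov V_DS − ½ V_DS²] and I_D = (V_DD − V_DS)/R_D. Equating: 8.25 V_DS² − 29.14 V_DS + 9.42 = 0, giving V_DS = 0.36 V (the root below V_ov).
I_D = (9.42 − 0.36) / 2.17 = 4.18 mA.

I_D = 4.18 mA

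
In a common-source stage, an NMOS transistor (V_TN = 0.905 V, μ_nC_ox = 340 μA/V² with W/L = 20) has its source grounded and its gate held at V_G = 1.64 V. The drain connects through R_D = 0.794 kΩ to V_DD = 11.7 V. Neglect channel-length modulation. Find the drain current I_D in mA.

I_D = 1.84 mA

V_GS = V_G = 1.64 V, so V_ov = 1.64 − 0.905 = 0.735 V.
k_n = μ_nC_ox · (W/L) = 6.8 mA/V².
Assume saturation: I_D = ½ k_n V_ov² = 0.5 × 6.8 × 0.735² = 1.84 mA, giving V_DS = V_DD − I_D R_D = 11.7 − 1.84 × 0.794 = 10.2 V.
V_DS = 10.2 V ≥ V_ov = 0.735 V, confirming saturation.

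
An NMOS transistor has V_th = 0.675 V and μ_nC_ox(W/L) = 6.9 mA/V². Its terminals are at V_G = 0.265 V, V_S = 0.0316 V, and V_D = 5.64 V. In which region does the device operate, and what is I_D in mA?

V_GS = V_G − V_S = 0.265 − 0.0316 = 0.233 V; V_DS = V_D − V_S = 5.64 − 0.0316 = 5.61 V.
V_GS = 0.233 V < V_th = 0.675 V, so the transistor is in cutoff.

Cutoff; I_D = 0 mA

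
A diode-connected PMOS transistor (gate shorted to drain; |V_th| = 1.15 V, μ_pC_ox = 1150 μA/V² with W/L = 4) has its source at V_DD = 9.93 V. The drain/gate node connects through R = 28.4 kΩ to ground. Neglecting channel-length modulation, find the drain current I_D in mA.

I_D = 0.297 mA

With gate tied to drain, V_SG = V_SD ≥ V_SG − |V_th|, so the device is in saturation.
k_p = μ_pC_ox · (W/L) = 4.6 mA/V².
KCL at the drain: ½ k_p (V_SG − |V_th|)² = (V_DD − V_SG)/R.
Let x = V_SG − 1.15. Then 65.3 x² + x − 8.78 = 0, giving x = 0.359 V (positive root), so V_SG = 1.51 V.
I_D = (V_DD − V_SG)/R = (9.93 − 1.51) / 28.4 = 0.297 mA.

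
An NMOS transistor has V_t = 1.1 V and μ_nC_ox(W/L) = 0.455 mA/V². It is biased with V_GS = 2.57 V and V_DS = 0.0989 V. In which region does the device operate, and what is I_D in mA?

V_ov = V_GS − V_t = 2.57 − 1.1 = 1.47 V.
Since V_DS = 0.0989 V < V_ov = 1.47 V, the device is in the triode region.
I_D = k_n [V_ov · V_DS − ½ V_DS²] = 0.455 × [1.47 × 0.0989 − 0.5 × 0.0989²] = 0.0639 mA.

Triode; I_D = 0.0639 mA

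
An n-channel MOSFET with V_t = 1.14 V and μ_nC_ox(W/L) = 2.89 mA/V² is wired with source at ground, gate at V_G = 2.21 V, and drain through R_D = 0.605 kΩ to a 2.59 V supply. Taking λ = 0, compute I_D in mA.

V_GS = V_G = 2.21 V, so V_ov = 2.21 − 1.14 = 1.07 V.
Assume saturation: I_D = ½ k_n V_ov² = 0.5 × 2.89 × 1.07² = 1.65 mA, giving V_DS = V_DD − I_D R_D = 2.59 − 1.65 × 0.605 = 1.59 V.
V_DS = 1.59 V ≥ V_ov = 1.07 V, confirming saturation.

I_D = 1.65 mA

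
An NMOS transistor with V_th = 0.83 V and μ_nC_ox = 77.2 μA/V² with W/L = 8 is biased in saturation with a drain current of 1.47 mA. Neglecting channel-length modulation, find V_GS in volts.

V_GS = 3.01 V

k_n = μ_nC_ox · (W/L) = 0.6176 mA/V².
In saturation I_D = ½ k_n (V_GS − V_th)², so V_GS − V_th = √(2 I_D / k_n) = √(2 × 1.47 / 0.6176) = 2.18 V.
V_GS = 0.83 + 2.18 = 3.01 V.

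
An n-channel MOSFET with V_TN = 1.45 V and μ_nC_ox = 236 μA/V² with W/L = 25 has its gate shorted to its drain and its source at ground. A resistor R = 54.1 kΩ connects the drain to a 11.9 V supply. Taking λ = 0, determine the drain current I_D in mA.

With gate tied to drain, V_GS = V_DS ≥ V_GS − V_TN, so the device is in saturation.
k_n = μ_nC_ox · (W/L) = 5.9 mA/V².
KCL at the drain: ½ k_n (V_GS − V_TN)² = (V_DD − V_GS)/R.
Let x = V_GS − 1.45. Then 160 x² + x − 10.45 = 0, giving x = 0.253 V (positive root), so V_GS = 1.7 V.
I_D = (V_DD − V_GS)/R = (11.9 − 1.7) / 54.1 = 0.188 mA.

I_D = 0.188 mA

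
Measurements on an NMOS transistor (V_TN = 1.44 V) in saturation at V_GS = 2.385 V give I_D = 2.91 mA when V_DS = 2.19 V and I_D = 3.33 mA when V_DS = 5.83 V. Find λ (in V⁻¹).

With V_GS fixed, I_D ∝ (1 + λ V_DS) in saturation, so I_D2/I_D1 = (1 + λ V_DS2)/(1 + λ V_DS1).
3.33/2.91 = 1.144 = (1 + 5.83 λ)/(1 + 2.19 λ).
Solving: λ (I_D1 V_DS2 − I_D2 V_DS1) = I_D2 − I_D1, so λ = (3.33 − 2.91) / (2.91 × 5.83 − 3.33 × 2.19) = 0.42 / 9.67 = 0.0434 V⁻¹.

λ = 0.0434 V⁻¹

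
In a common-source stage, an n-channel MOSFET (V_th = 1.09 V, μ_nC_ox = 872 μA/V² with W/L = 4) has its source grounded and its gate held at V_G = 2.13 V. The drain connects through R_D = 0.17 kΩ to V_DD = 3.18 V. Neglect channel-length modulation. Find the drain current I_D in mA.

V_GS = V_G = 2.13 V, so V_ov = 2.13 − 1.09 = 1.04 V.
k_n = μ_nC_ox · (W/L) = 3.488 mA/V².
Assume saturation: I_D = ½ k_n V_ov² = 0.5 × 3.488 × 1.04² = 1.89 mA, giving V_DS = V_DD − I_D R_D = 3.18 − 1.89 × 0.17 = 2.86 V.
V_DS = 2.86 V ≥ V_ov = 1.04 V, confirming saturation.

I_D = 1.89 mA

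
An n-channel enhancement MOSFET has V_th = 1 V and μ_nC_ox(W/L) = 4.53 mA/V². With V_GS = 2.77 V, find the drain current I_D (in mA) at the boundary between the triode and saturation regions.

I_D = 7.10 mA

At the boundary V_DS = V_ov = V_GS − V_th = 2.77 − 1 = 1.77 V.
I_D = ½ k_n V_ov² = 0.5 × 4.53 × 1.77² = 7.1 mA.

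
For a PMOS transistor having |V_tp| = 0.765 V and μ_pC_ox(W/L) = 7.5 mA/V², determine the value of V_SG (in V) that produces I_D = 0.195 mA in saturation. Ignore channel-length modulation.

In saturation I_D = ½ k_p (V_SG − |V_tp|)², so V_SG − |V_tp| = √(2 I_D / k_p) = √(2 × 0.195 / 7.5) = 0.228 V.
V_SG = 0.765 + 0.228 = 0.993 V.

V_SG = 0.993 V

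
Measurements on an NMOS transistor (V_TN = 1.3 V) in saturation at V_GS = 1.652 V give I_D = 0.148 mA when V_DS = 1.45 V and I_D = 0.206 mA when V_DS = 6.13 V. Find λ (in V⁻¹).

With V_GS fixed, I_D ∝ (1 + λ V_DS) in saturation, so I_D2/I_D1 = (1 + λ V_DS2)/(1 + λ V_DS1).
0.206/0.148 = 1.392 = (1 + 6.13 λ)/(1 + 1.45 λ).
Solving: λ (I_D1 V_DS2 − I_D2 V_DS1) = I_D2 − I_D1, so λ = (0.206 − 0.148) / (0.148 × 6.13 − 0.206 × 1.45) = 0.058 / 0.609 = 0.0953 V⁻¹.

λ = 0.0953 V⁻¹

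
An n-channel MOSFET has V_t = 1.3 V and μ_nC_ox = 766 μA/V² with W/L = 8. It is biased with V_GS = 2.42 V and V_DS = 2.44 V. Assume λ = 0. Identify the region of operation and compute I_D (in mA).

k_n = μ_nC_ox · (W/L) = 6.128 mA/V².
V_ov = V_GS − V_t = 2.42 − 1.3 = 1.12 V.
Since V_DS = 2.44 V ≥ V_ov = 1.12 V, the device is in saturation.
I_D = ½ k_n V_ov² = 0.5 × 6.128 × 1.12² = 3.84 mA.

Saturation; I_D = 3.84 mA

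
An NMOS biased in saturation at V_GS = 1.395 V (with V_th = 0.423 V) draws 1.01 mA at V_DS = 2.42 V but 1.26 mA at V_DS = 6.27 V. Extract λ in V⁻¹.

With V_GS fixed, I_D ∝ (1 + λ V_DS) in saturation, so I_D2/I_D1 = (1 + λ V_DS2)/(1 + λ V_DS1).
1.26/1.01 = 1.248 = (1 + 6.27 λ)/(1 + 2.42 λ).
Solving: λ (I_D1 V_DS2 − I_D2 V_DS1) = I_D2 − I_D1, so λ = (1.26 − 1.01) / (1.01 × 6.27 − 1.26 × 2.42) = 0.25 / 3.28 = 0.0761 V⁻¹.

λ = 0.0761 V⁻¹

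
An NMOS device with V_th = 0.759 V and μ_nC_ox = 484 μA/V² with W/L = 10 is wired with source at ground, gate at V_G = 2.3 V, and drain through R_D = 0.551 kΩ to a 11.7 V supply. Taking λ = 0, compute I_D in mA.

V_GS = V_G = 2.3 V, so V_ov = 2.3 − 0.759 = 1.54 V.
k_n = μ_nC_ox · (W/L) = 4.84 mA/V².
Assume saturation: I_D = ½ k_n V_ov² = 0.5 × 4.84 × 1.54² = 5.75 mA, giving V_DS = V_DD − I_D R_D = 11.7 − 5.75 × 0.551 = 8.53 V.
V_DS = 8.53 V ≥ V_ov = 1.54 V, confirming saturation.

I_D = 5.75 mA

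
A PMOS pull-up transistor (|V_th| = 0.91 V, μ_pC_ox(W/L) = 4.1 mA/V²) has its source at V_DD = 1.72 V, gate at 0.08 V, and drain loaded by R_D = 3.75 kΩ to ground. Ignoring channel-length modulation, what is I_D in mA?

V_SG = V_DD − V_G = 1.72 − 0.08 = 1.64 V, so V_ov = 1.64 − 0.91 = 0.73 V.
Assume saturation: I_D = ½ k_p V_ov² = 0.5 × 4.1 × 0.73² = 1.09 mA, giving V_SD = V_DD − I_D R_D = 1.72 − 1.09 × 3.75 = -2.38 V.
But -2.38 V < V_ov = 0.73 V, so the device is actually in triode.
In triode I_D = k_p[V_ov V_SD − ½ V_SD²] and I_D = (V_DD − V_SD)/R_D. Equating: 7.69 V_SD² − 12.22 V_SD + 1.72 = 0, giving V_SD = 0.156 V (the root below V_ov).
I_D = (1.72 − 0.156) / 3.75 = 0.417 mA.

I_D = 0.417 mA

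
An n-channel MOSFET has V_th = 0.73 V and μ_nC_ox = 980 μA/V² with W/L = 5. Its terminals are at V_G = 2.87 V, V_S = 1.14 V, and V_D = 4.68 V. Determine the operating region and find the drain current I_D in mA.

Saturation; I_D = 2.45 mA

V_GS = V_G − V_S = 2.87 − 1.14 = 1.73 V; V_DS = V_D − V_S = 4.68 − 1.14 = 3.54 V.
k_n = μ_nC_ox · (W/L) = 4.9 mA/V².
V_ov = V_GS − V_th = 1.73 − 0.73 = 1 V.
Since V_DS = 3.54 V ≥ V_ov = 1 V, the device is in saturation.
I_D = ½ k_n V_ov² = 0.5 × 4.9 × 1² = 2.45 mA.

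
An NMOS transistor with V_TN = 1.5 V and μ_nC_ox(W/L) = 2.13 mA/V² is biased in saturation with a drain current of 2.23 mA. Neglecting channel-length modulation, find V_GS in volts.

V_GS = 2.95 V

In saturation I_D = ½ k_n (V_GS − V_TN)², so V_GS − V_TN = √(2 I_D / k_n) = √(2 × 2.23 / 2.13) = 1.45 V.
V_GS = 1.5 + 1.45 = 2.95 V.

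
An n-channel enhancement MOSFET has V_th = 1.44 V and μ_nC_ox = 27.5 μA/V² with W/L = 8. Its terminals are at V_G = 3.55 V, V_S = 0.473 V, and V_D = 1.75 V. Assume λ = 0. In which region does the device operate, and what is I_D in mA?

Triode; I_D = 0.281 mA

V_GS = V_G − V_S = 3.55 − 0.473 = 3.08 V; V_DS = V_D − V_S = 1.75 − 0.473 = 1.28 V.
k_n = μ_nC_ox · (W/L) = 0.22 mA/V².
V_ov = V_GS − V_th = 3.08 − 1.44 = 1.64 V.
Since V_DS = 1.28 V < V_ov = 1.64 V, the device is in the triode region.
I_D = k_n [V_ov · V_DS − ½ V_DS²] = 0.22 × [1.64 × 1.28 − 0.5 × 1.28²] = 0.281 mA.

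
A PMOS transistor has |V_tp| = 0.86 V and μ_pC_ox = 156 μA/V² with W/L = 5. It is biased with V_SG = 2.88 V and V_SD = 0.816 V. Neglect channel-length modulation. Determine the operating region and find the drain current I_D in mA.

k_p = μ_pC_ox · (W/L) = 0.78 mA/V².
V_ov = V_SG − |V_tp| = 2.88 − 0.86 = 2.02 V.
Since V_SD = 0.816 V < V_ov = 2.02 V, the device is in the triode region.
I_D = k_p [V_ov · V_SD − ½ V_SD²] = 0.78 × [2.02 × 0.816 − 0.5 × 0.816²] = 1.03 mA.

Triode; I_D = 1.03 mA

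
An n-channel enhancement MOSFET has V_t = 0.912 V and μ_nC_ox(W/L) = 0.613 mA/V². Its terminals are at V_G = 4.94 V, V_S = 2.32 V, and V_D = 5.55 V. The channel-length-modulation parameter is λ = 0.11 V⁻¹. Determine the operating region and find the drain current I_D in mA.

Saturation; I_D = 1.21 mA

V_GS = V_G − V_S = 4.94 − 2.32 = 2.62 V; V_DS = V_D − V_S = 5.55 − 2.32 = 3.23 V.
V_ov = V_GS − V_t = 2.62 − 0.912 = 1.71 V.
Since V_DS = 3.23 V ≥ V_ov = 1.71 V, the device is in saturation.
I_D = ½ k_n V_ov² (1 + λ V_DS) = 0.5 × 0.613 × 1.71² × (1 + 0.11 × 3.23) = 1.21 mA.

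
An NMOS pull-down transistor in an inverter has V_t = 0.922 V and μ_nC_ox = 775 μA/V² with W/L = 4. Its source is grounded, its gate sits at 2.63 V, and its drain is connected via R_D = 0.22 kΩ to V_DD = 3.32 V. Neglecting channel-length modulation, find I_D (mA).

I_D = 4.52 mA

V_GS = V_G = 2.63 V, so V_ov = 2.63 − 0.922 = 1.71 V.
k_n = μ_nC_ox · (W/L) = 3.1 mA/V².
Assume saturation: I_D = ½ k_n V_ov² = 0.5 × 3.1 × 1.71² = 4.52 mA, giving V_DS = V_DD − I_D R_D = 3.32 − 4.52 × 0.22 = 2.33 V.
V_DS = 2.33 V ≥ V_ov = 1.71 V, confirming saturation.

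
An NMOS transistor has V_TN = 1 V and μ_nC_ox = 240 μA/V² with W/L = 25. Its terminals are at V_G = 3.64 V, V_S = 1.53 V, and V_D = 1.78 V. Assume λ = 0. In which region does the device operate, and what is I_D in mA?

V_GS = V_G − V_S = 3.64 − 1.53 = 2.11 V; V_DS = V_D − V_S = 1.78 − 1.53 = 0.25 V.
k_n = μ_nC_ox · (W/L) = 6 mA/V².
V_ov = V_GS − V_TN = 2.11 − 1 = 1.11 V.
Since V_DS = 0.25 V < V_ov = 1.11 V, the device is in the triode region.
I_D = k_n [V_ov · V_DS − ½ V_DS²] = 6 × [1.11 × 0.25 − 0.5 × 0.25²] = 1.48 mA.

Triode; I_D = 1.48 mA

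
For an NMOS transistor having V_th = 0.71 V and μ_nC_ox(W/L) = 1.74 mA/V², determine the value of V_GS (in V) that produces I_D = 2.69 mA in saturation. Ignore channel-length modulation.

V_GS = 2.47 V

In saturation I_D = ½ k_n (V_GS − V_th)², so V_GS − V_th = √(2 I_D / k_n) = √(2 × 2.69 / 1.74) = 1.76 V.
V_GS = 0.71 + 1.76 = 2.47 V.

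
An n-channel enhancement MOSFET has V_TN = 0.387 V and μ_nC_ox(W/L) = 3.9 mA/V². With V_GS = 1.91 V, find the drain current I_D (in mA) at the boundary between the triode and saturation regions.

I_D = 4.52 mA

At the boundary V_DS = V_ov = V_GS − V_TN = 1.91 − 0.387 = 1.52 V.
I_D = ½ k_n V_ov² = 0.5 × 3.9 × 1.52² = 4.52 mA.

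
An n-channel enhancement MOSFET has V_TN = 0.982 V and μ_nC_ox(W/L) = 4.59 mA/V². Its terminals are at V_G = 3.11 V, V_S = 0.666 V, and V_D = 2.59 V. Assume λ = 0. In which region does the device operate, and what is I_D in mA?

V_GS = V_G − V_S = 3.11 − 0.666 = 2.44 V; V_DS = V_D − V_S = 2.59 − 0.666 = 1.92 V.
V_ov = V_GS − V_TN = 2.44 − 0.982 = 1.46 V.
Since V_DS = 1.92 V ≥ V_ov = 1.46 V, the device is in saturation.
I_D = ½ k_n V_ov² = 0.5 × 4.59 × 1.46² = 4.91 mA.

Saturation; I_D = 4.91 mA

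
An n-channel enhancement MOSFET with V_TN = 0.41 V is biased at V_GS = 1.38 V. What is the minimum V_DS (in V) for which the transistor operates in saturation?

V_DS,sat = 0.970 V

The boundary between triode and saturation is V_DS = V_GS − V_TN = V_ov.
V_ov = 1.38 − 0.41 = 0.97 V.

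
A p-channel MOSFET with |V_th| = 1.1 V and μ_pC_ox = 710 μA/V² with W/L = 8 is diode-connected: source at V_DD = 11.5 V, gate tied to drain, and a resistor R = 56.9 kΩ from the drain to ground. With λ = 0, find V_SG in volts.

V_SG = 1.35 V

With gate tied to drain, V_SG = V_SD ≥ V_SG − |V_th|, so the device is in saturation.
k_p = μ_pC_ox · (W/L) = 5.68 mA/V².
KCL at the drain: ½ k_p (V_SG − |V_th|)² = (V_DD − V_SG)/R.
Let x = V_SG − 1.1. Then 162 x² + x − 10.4 = 0, giving x = 0.251 V (positive root), so V_SG = 1.35 V.
I_D = (V_DD − V_SG)/R = (11.5 − 1.35) / 56.9 = 0.178 mA.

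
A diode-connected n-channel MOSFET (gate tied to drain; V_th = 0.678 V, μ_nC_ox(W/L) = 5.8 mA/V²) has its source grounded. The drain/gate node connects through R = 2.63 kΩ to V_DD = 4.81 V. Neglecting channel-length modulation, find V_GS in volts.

With gate tied to drain, V_GS = V_DS ≥ V_GS − V_th, so the device is in saturation.
KCL at the drain: ½ k_n (V_GS − V_th)² = (V_DD − V_GS)/R.
Let x = V_GS − 0.678. Then 7.63 x² + x − 4.132 = 0, giving x = 0.673 V (positive root), so V_GS = 1.35 V.
I_D = (V_DD − V_GS)/R = (4.81 − 1.35) / 2.63 = 1.32 mA.

V_GS = 1.35 V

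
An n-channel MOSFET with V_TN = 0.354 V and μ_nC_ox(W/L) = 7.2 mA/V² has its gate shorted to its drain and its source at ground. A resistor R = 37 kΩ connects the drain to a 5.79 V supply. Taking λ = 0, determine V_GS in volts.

With gate tied to drain, V_GS = V_DS ≥ V_GS − V_TN, so the device is in saturation.
KCL at the drain: ½ k_n (V_GS − V_TN)² = (V_DD − V_GS)/R.
Let x = V_GS − 0.354. Then 133 x² + x − 5.436 = 0, giving x = 0.198 V (positive root), so V_GS = 0.552 V.
I_D = (V_DD − V_GS)/R = (5.79 − 0.552) / 37 = 0.142 mA.

V_GS = 0.552 V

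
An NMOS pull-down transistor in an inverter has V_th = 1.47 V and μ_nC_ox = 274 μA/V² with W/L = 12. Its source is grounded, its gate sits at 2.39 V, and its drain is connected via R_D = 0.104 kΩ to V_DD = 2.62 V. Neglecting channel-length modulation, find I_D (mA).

V_GS = V_G = 2.39 V, so V_ov = 2.39 − 1.47 = 0.92 V.
k_n = μ_nC_ox · (W/L) = 3.288 mA/V².
Assume saturation: I_D = ½ k_n V_ov² = 0.5 × 3.288 × 0.92² = 1.39 mA, giving V_DS = V_DD − I_D R_D = 2.62 − 1.39 × 0.104 = 2.48 V.
V_DS = 2.48 V ≥ V_ov = 0.92 V, confirming saturation.

I_D = 1.39 mA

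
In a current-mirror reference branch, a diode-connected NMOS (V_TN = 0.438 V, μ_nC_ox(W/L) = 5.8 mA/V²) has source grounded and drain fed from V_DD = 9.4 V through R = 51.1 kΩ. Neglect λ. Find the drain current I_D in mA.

With gate tied to drain, V_GS = V_DS ≥ V_GS − V_TN, so the device is in saturation.
KCL at the drain: ½ k_n (V_GS − V_TN)² = (V_DD − V_GS)/R.
Let x = V_GS − 0.438. Then 148 x² + x − 8.962 = 0, giving x = 0.243 V (positive root), so V_GS = 0.681 V.
I_D = (V_DD − V_GS)/R = (9.4 − 0.681) / 51.1 = 0.171 mA.

I_D = 0.171 mA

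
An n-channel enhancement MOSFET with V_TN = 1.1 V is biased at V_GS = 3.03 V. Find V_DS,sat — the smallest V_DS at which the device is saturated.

V_DS,sat = 1.93 V

The boundary between triode and saturation is V_DS = V_GS − V_TN = V_ov.
V_ov = 3.03 − 1.1 = 1.93 V.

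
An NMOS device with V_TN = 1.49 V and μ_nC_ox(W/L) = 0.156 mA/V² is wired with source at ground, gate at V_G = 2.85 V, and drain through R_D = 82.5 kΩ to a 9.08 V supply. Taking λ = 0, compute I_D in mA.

V_GS = V_G = 2.85 V, so V_ov = 2.85 − 1.49 = 1.36 V.
Assume saturation: I_D = ½ k_n V_ov² = 0.5 × 0.156 × 1.36² = 0.144 mA, giving V_DS = V_DD − I_D R_D = 9.08 − 0.144 × 82.5 = -2.82 V.
But -2.82 V < V_ov = 1.36 V, so the device is actually in triode.
In triode I_D = k_n[V_ov V_DS − ½ V_DS²] and I_D = (V_DD − V_DS)/R_D. Equating: 6.43 V_DS² − 18.5 V_DS + 9.08 = 0, giving V_DS = 0.628 V (the root below V_ov).
I_D = (9.08 − 0.628) / 82.5 = 0.102 mA.

I_D = 0.102 mA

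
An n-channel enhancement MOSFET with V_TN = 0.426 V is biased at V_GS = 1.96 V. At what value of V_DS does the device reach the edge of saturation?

V_DS,sat = 1.53 V

The boundary between triode and saturation is V_DS = V_GS − V_TN = V_ov.
V_ov = 1.96 − 0.426 = 1.53 V.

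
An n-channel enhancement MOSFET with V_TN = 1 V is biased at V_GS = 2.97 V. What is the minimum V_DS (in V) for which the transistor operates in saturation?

V_DS,sat = 1.97 V

The boundary between triode and saturation is V_DS = V_GS − V_TN = V_ov.
V_ov = 2.97 − 1 = 1.97 V.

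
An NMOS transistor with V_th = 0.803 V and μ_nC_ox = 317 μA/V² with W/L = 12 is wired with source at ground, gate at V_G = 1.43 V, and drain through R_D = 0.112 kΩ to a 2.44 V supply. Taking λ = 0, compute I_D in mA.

V_GS = V_G = 1.43 V, so V_ov = 1.43 − 0.803 = 0.627 V.
k_n = μ_nC_ox · (W/L) = 3.804 mA/V².
Assume saturation: I_D = ½ k_n V_ov² = 0.5 × 3.804 × 0.627² = 0.748 mA, giving V_DS = V_DD − I_D R_D = 2.44 − 0.748 × 0.112 = 2.36 V.
V_DS = 2.36 V ≥ V_ov = 0.627 V, confirming saturation.

I_D = 0.748 mA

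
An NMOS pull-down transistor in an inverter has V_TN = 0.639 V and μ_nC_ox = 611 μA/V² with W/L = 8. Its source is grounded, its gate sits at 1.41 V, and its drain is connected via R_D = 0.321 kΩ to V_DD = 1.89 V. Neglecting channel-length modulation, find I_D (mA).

V_GS = V_G = 1.41 V, so V_ov = 1.41 − 0.639 = 0.771 V.
k_n = μ_nC_ox · (W/L) = 4.888 mA/V².
Assume saturation: I_D = ½ k_n V_ov² = 0.5 × 4.888 × 0.771² = 1.45 mA, giving V_DS = V_DD − I_D R_D = 1.89 − 1.45 × 0.321 = 1.42 V.
V_DS = 1.42 V ≥ V_ov = 0.771 V, confirming saturation.

I_D = 1.45 mA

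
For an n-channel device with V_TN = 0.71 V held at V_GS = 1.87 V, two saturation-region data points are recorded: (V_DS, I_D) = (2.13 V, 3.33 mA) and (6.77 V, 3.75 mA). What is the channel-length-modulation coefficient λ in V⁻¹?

With V_GS fixed, I_D ∝ (1 + λ V_DS) in saturation, so I_D2/I_D1 = (1 + λ V_DS2)/(1 + λ V_DS1).
3.75/3.33 = 1.126 = (1 + 6.77 λ)/(1 + 2.13 λ).
Solving: λ (I_D1 V_DS2 − I_D2 V_DS1) = I_D2 − I_D1, so λ = (3.75 − 3.33) / (3.33 × 6.77 − 3.75 × 2.13) = 0.42 / 14.6 = 0.0289 V⁻¹.

λ = 0.0289 V⁻¹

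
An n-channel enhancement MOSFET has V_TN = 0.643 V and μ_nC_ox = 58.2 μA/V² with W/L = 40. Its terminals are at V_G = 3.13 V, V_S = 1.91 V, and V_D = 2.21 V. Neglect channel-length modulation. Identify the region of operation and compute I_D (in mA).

V_GS = V_G − V_S = 3.13 − 1.91 = 1.22 V; V_DS = V_D − V_S = 2.21 − 1.91 = 0.3 V.
k_n = μ_nC_ox · (W/L) = 2.328 mA/V².
V_ov = V_GS − V_TN = 1.22 − 0.643 = 0.577 V.
Since V_DS = 0.3 V < V_ov = 0.577 V, the device is in the triode region.
I_D = k_n [V_ov · V_DS − ½ V_DS²] = 2.328 × [0.577 × 0.3 − 0.5 × 0.3²] = 0.298 mA.

Triode; I_D = 0.298 mA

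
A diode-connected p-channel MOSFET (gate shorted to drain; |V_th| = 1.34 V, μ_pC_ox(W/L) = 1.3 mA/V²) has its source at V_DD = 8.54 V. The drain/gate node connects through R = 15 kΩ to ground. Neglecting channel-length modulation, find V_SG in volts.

V_SG = 2.15 V

With gate tied to drain, V_SG = V_SD ≥ V_SG − |V_th|, so the device is in saturation.
KCL at the drain: ½ k_p (V_SG − |V_th|)² = (V_DD − V_SG)/R.
Let x = V_SG − 1.34. Then 9.75 x² + x − 7.2 = 0, giving x = 0.81 V (positive root), so V_SG = 2.15 V.
I_D = (V_DD − V_SG)/R = (8.54 − 2.15) / 15 = 0.426 mA.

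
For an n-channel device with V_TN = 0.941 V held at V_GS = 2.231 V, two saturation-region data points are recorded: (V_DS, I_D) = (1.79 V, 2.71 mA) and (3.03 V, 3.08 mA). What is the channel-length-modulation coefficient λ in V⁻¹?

λ = 0.137 V⁻¹

With V_GS fixed, I_D ∝ (1 + λ V_DS) in saturation, so I_D2/I_D1 = (1 + λ V_DS2)/(1 + λ V_DS1).
3.08/2.71 = 1.137 = (1 + 3.03 λ)/(1 + 1.79 λ).
Solving: λ (I_D1 V_DS2 − I_D2 V_DS1) = I_D2 − I_D1, so λ = (3.08 − 2.71) / (2.71 × 3.03 − 3.08 × 1.79) = 0.37 / 2.7 = 0.137 V⁻¹.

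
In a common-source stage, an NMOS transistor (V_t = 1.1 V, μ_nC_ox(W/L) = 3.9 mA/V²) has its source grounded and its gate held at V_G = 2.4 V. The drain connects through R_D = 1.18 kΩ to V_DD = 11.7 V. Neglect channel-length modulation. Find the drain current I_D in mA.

I_D = 3.30 mA

V_GS = V_G = 2.4 V, so V_ov = 2.4 − 1.1 = 1.3 V.
Assume saturation: I_D = ½ k_n V_ov² = 0.5 × 3.9 × 1.3² = 3.3 mA, giving V_DS = V_DD − I_D R_D = 11.7 − 3.3 × 1.18 = 7.81 V.
V_DS = 7.81 V ≥ V_ov = 1.3 V, confirming saturation.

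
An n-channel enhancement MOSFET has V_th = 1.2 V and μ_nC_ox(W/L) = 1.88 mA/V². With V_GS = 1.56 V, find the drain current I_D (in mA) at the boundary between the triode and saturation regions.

I_D = 0.122 mA

At the boundary V_DS = V_ov = V_GS − V_th = 1.56 − 1.2 = 0.36 V.
I_D = ½ k_n V_ov² = 0.5 × 1.88 × 0.36² = 0.122 mA.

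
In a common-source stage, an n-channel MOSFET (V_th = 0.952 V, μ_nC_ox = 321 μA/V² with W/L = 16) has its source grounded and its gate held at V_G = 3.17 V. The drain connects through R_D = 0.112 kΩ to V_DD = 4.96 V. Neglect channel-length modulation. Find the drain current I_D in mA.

I_D = 12.6 mA

V_GS = V_G = 3.17 V, so V_ov = 3.17 − 0.952 = 2.22 V.
k_n = μ_nC_ox · (W/L) = 5.136 mA/V².
Assume saturation: I_D = ½ k_n V_ov² = 0.5 × 5.136 × 2.22² = 12.6 mA, giving V_DS = V_DD − I_D R_D = 4.96 − 12.6 × 0.112 = 3.55 V.
V_DS = 3.55 V ≥ V_ov = 2.22 V, confirming saturation.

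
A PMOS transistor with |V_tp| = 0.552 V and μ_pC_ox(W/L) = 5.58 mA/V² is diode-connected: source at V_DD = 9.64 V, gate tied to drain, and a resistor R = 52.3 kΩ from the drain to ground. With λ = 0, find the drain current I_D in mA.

With gate tied to drain, V_SG = V_SD ≥ V_SG − |V_tp|, so the device is in saturation.
KCL at the drain: ½ k_p (V_SG − |V_tp|)² = (V_DD − V_SG)/R.
Let x = V_SG − 0.552. Then 146 x² + x − 9.088 = 0, giving x = 0.246 V (positive root), so V_SG = 0.798 V.
I_D = (V_DD − V_SG)/R = (9.64 − 0.798) / 52.3 = 0.169 mA.

I_D = 0.169 mA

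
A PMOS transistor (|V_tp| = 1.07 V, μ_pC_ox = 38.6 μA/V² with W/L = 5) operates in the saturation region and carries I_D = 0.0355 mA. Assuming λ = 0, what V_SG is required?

k_p = μ_pC_ox · (W/L) = 0.193 mA/V².
In saturation I_D = ½ k_p (V_SG − |V_tp|)², so V_SG − |V_tp| = √(2 I_D / k_p) = √(2 × 0.0355 / 0.193) = 0.607 V.
V_SG = 1.07 + 0.607 = 1.68 V.

V_SG = 1.68 V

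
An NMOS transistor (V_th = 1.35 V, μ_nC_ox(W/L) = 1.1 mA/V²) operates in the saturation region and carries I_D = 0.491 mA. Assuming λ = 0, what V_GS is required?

V_GS = 2.29 V

In saturation I_D = ½ k_n (V_GS − V_th)², so V_GS − V_th = √(2 I_D / k_n) = √(2 × 0.491 / 1.1) = 0.945 V.
V_GS = 1.35 + 0.945 = 2.29 V.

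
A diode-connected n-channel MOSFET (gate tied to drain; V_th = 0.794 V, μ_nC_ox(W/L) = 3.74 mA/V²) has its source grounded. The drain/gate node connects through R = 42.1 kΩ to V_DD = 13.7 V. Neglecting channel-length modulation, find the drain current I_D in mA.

With gate tied to drain, V_GS = V_DS ≥ V_GS − V_th, so the device is in saturation.
KCL at the drain: ½ k_n (V_GS − V_th)² = (V_DD − V_GS)/R.
Let x = V_GS − 0.794. Then 78.7 x² + x − 12.91 = 0, giving x = 0.399 V (positive root), so V_GS = 1.19 V.
I_D = (V_DD − V_GS)/R = (13.7 − 1.19) / 42.1 = 0.297 mA.

I_D = 0.297 mA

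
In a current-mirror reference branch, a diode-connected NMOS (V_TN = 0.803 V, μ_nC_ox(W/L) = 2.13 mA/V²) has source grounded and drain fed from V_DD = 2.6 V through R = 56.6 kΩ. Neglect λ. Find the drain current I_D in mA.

With gate tied to drain, V_GS = V_DS ≥ V_GS − V_TN, so the device is in saturation.
KCL at the drain: ½ k_n (V_GS − V_TN)² = (V_DD − V_GS)/R.
Let x = V_GS − 0.803. Then 60.3 x² + x − 1.797 = 0, giving x = 0.165 V (positive root), so V_GS = 0.968 V.
I_D = (V_DD − V_GS)/R = (2.6 − 0.968) / 56.6 = 0.0288 mA.

I_D = 0.0288 mA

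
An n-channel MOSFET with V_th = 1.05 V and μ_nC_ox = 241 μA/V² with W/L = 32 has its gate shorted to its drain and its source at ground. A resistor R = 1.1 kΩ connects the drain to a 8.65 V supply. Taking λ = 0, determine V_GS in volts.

V_GS = 2.28 V

With gate tied to drain, V_GS = V_DS ≥ V_GS − V_th, so the device is in saturation.
k_n = μ_nC_ox · (W/L) = 7.712 mA/V².
KCL at the drain: ½ k_n (V_GS − V_th)² = (V_DD − V_GS)/R.
Let x = V_GS − 1.05. Then 4.24 x² + x − 7.6 = 0, giving x = 1.23 V (positive root), so V_GS = 2.28 V.
I_D = (V_DD − V_GS)/R = (8.65 − 2.28) / 1.1 = 5.79 mA.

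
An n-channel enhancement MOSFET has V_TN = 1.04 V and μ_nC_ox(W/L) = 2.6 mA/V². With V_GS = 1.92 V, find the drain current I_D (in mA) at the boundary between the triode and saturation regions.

I_D = 1.01 mA

At the boundary V_DS = V_ov = V_GS − V_TN = 1.92 − 1.04 = 0.88 V.
I_D = ½ k_n V_ov² = 0.5 × 2.6 × 0.88² = 1.01 mA.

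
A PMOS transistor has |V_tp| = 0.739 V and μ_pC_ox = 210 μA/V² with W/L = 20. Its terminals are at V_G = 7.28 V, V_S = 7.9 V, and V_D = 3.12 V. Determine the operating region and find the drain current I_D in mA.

Cutoff; I_D = 0 mA

V_SG = V_S − V_G = 7.9 − 7.28 = 0.62 V; V_SD = V_S − V_D = 7.9 − 3.12 = 4.78 V.
V_SG = 0.62 V < |V_tp| = 0.739 V, so the transistor is in cutoff.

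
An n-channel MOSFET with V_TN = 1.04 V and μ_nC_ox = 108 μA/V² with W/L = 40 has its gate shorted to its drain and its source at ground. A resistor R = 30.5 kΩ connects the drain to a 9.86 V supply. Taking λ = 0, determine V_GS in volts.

V_GS = 1.40 V

With gate tied to drain, V_GS = V_DS ≥ V_GS − V_TN, so the device is in saturation.
k_n = μ_nC_ox · (W/L) = 4.32 mA/V².
KCL at the drain: ½ k_n (V_GS − V_TN)² = (V_DD − V_GS)/R.
Let x = V_GS − 1.04. Then 65.9 x² + x − 8.82 = 0, giving x = 0.358 V (positive root), so V_GS = 1.4 V.
I_D = (V_DD − V_GS)/R = (9.86 − 1.4) / 30.5 = 0.277 mA.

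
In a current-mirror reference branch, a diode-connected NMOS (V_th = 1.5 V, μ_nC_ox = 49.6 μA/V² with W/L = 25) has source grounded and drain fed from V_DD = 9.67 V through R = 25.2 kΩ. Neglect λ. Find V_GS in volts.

With gate tied to drain, V_GS = V_DS ≥ V_GS − V_th, so the device is in saturation.
k_n = μ_nC_ox · (W/L) = 1.24 mA/V².
KCL at the drain: ½ k_n (V_GS − V_th)² = (V_DD − V_GS)/R.
Let x = V_GS − 1.5. Then 15.6 x² + x − 8.17 = 0, giving x = 0.692 V (positive root), so V_GS = 2.19 V.
I_D = (V_DD − V_GS)/R = (9.67 − 2.19) / 25.2 = 0.297 mA.

V_GS = 2.19 V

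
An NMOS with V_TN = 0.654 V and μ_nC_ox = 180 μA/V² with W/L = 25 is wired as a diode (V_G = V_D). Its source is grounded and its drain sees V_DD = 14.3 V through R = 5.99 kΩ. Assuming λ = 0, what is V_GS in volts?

With gate tied to drain, V_GS = V_DS ≥ V_GS − V_TN, so the device is in saturation.
k_n = μ_nC_ox · (W/L) = 4.5 mA/V².
KCL at the drain: ½ k_n (V_GS − V_TN)² = (V_DD − V_GS)/R.
Let x = V_GS − 0.654. Then 13.5 x² + x − 13.65 = 0, giving x = 0.97 V (positive root), so V_GS = 1.62 V.
I_D = (V_DD − V_GS)/R = (14.3 − 1.62) / 5.99 = 2.12 mA.

V_GS = 1.62 V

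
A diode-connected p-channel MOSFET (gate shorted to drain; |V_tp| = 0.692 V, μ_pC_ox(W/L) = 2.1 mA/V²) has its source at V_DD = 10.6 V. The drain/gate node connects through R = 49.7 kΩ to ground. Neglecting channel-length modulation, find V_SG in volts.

With gate tied to drain, V_SG = V_SD ≥ V_SG − |V_tp|, so the device is in saturation.
KCL at the drain: ½ k_p (V_SG − |V_tp|)² = (V_DD − V_SG)/R.
Let x = V_SG − 0.692. Then 52.2 x² + x − 9.908 = 0, giving x = 0.426 V (positive root), so V_SG = 1.12 V.
I_D = (V_DD − V_SG)/R = (10.6 − 1.12) / 49.7 = 0.191 mA.

V_SG = 1.12 V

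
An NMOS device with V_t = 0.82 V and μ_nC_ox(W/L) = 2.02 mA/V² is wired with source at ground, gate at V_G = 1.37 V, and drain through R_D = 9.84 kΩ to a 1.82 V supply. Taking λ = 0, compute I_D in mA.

V_GS = V_G = 1.37 V, so V_ov = 1.37 − 0.82 = 0.55 V.
Assume saturation: I_D = ½ k_n V_ov² = 0.5 × 2.02 × 0.55² = 0.306 mA, giving V_DS = V_DD − I_D R_D = 1.82 − 0.306 × 9.84 = -1.19 V.
But -1.19 V < V_ov = 0.55 V, so the device is actually in triode.
In triode I_D = k_n[V_ov V_DS − ½ V_DS²] and I_D = (V_DD − V_DS)/R_D. Equating: 9.94 V_DS² − 11.93 V_DS + 1.82 = 0, giving V_DS = 0.179 V (the root below V_ov).
I_D = (1.82 − 0.179) / 9.84 = 0.167 mA.

I_D = 0.167 mA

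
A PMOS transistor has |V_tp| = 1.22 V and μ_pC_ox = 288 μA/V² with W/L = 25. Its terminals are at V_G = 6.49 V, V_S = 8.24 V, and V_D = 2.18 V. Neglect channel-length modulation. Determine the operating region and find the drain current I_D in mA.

V_SG = V_S − V_G = 8.24 − 6.49 = 1.75 V; V_SD = V_S − V_D = 8.24 − 2.18 = 6.06 V.
k_p = μ_pC_ox · (W/L) = 7.2 mA/V².
V_ov = V_SG − |V_tp| = 1.75 − 1.22 = 0.53 V.
Since V_SD = 6.06 V ≥ V_ov = 0.53 V, the device is in saturation.
I_D = ½ k_p V_ov² = 0.5 × 7.2 × 0.53² = 1.01 mA.

Saturation; I_D = 1.01 mA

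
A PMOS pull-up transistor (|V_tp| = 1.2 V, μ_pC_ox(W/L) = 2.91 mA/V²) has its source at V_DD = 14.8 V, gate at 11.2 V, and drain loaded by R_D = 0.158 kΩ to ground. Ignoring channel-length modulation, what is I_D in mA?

I_D = 8.38 mA

V_SG = V_DD − V_G = 14.8 − 11.2 = 3.6 V, so V_ov = 3.6 − 1.2 = 2.4 V.
Assume saturation: I_D = ½ k_p V_ov² = 0.5 × 2.91 × 2.4² = 8.38 mA, giving V_SD = V_DD − I_D R_D = 14.8 − 8.38 × 0.158 = 13.5 V.
V_SD = 13.5 V ≥ V_ov = 2.4 V, confirming saturation.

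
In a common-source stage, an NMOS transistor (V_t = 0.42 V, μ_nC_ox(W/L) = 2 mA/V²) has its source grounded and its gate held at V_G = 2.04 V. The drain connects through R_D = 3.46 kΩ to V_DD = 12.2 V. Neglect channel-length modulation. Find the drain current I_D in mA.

V_GS = V_G = 2.04 V, so V_ov = 2.04 − 0.42 = 1.62 V.
Assume saturation: I_D = ½ k_n V_ov² = 0.5 × 2 × 1.62² = 2.62 mA, giving V_DS = V_DD − I_D R_D = 12.2 − 2.62 × 3.46 = 3.12 V.
V_DS = 3.12 V ≥ V_ov = 1.62 V, confirming saturation.

I_D = 2.62 mA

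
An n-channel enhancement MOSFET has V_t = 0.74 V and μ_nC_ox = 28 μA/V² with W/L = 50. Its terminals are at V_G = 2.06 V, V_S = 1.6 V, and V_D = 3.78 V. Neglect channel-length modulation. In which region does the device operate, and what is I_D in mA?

Cutoff; I_D = 0 mA

V_GS = V_G − V_S = 2.06 − 1.6 = 0.46 V; V_DS = V_D − V_S = 3.78 − 1.6 = 2.18 V.
V_GS = 0.46 V < V_t = 0.74 V, so the transistor is in cutoff.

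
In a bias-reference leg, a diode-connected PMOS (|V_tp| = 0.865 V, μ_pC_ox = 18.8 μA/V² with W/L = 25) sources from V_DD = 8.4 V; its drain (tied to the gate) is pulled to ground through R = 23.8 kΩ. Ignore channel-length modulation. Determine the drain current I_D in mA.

With gate tied to drain, V_SG = V_SD ≥ V_SG − |V_tp|, so the device is in saturation.
k_p = μ_pC_ox · (W/L) = 0.47 mA/V².
KCL at the drain: ½ k_p (V_SG − |V_tp|)² = (V_DD − V_SG)/R.
Let x = V_SG − 0.865. Then 5.59 x² + x − 7.535 = 0, giving x = 1.07 V (positive root), so V_SG = 1.94 V.
I_D = (V_DD − V_SG)/R = (8.4 − 1.94) / 23.8 = 0.271 mA.

I_D = 0.271 mA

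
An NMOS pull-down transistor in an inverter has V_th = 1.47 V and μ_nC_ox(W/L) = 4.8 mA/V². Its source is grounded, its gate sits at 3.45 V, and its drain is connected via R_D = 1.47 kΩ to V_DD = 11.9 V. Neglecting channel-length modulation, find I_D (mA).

I_D = 7.37 mA

V_GS = V_G = 3.45 V, so V_ov = 3.45 − 1.47 = 1.98 V.
Assume saturation: I_D = ½ k_n V_ov² = 0.5 × 4.8 × 1.98² = 9.41 mA, giving V_DS = V_DD − I_D R_D = 11.9 − 9.41 × 1.47 = -1.93 V.
But -1.93 V < V_ov = 1.98 V, so the device is actually in triode.
In triode I_D = k_n[V_ov V_DS − ½ V_DS²] and I_D = (V_DD − V_DS)/R_D. Equating: 3.53 V_DS² − 14.97 V_DS + 11.9 = 0, giving V_DS = 1.06 V (the root below V_ov).
I_D = (11.9 − 1.06) / 1.47 = 7.37 mA.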